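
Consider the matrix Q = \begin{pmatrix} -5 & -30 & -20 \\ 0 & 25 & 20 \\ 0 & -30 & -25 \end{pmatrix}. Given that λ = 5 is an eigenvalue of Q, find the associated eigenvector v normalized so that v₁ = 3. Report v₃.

Q − 5I = [[-10, -30, -20], [0, 20, 20], [0, -30, -30]].
Solving (Q − 5I)v = 0 gives the eigenspace spanned by (3, -3, 3).
With v₁ = 3, v = (3, -3, 3), so v₃ = 3.

3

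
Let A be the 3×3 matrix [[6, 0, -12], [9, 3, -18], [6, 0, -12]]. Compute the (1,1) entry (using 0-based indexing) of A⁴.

Characteristic polynomial: r^3 + 3r^2 - 18r = r(r - 3)(r + 6), so the eigenvalues are -6, 0, 3.
r=0: eigenvector (2, 0, 1).
r=3: eigenvector (0, 1, 0).
r=-6: eigenvector (1, 1, 1).
P = [[2, 0, 1], [0, 1, 1], [1, 0, 1]], D = diag(0, 3, -6), P⁻¹ = [[1, 0, -1], [1, 1, -2], [-1, 0, 2]].
A⁴ = P·diag(0, 81, 1296)·P⁻¹ = [[-1296, 0, 2592], [-1215, 81, 2430], [-1296, 0, 2592]].
The requested entry is 81.

81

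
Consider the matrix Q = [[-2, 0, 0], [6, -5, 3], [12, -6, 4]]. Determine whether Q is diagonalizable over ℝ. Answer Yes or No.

Characteristic polynomial: p(λ) = λ^3 + 3λ^2 - 4 = (λ - 1)(λ + 2)^2.
λ = -2 has algebraic multiplicity 2; rank(Q + 2I) = 1, so geometric multiplicity = 2.
Every eigenvalue has geometric = algebraic multiplicity, so Q is diagonalizable.

Yes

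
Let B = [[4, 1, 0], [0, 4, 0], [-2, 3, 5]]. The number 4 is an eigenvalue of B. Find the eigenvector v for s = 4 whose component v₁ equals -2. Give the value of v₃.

-4

B − 4I = [[0, 1, 0], [0, 0, 0], [-2, 3, 1]].
Solving (B − 4I)v = 0 gives the eigenspace spanned by (-2, 0, -4).
With v₁ = -2, v = (-2, 0, -4), so v₃ = -4.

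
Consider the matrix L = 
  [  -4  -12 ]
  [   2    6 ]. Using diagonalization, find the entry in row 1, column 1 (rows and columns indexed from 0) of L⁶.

192

Characteristic polynomial: r^2 - 2r = r(r - 2), so the eigenvalues are 0, 2.
r=0: eigenvector (3, -1).
r=2: eigenvector (-2, 1).
P = [[3, -2], [-1, 1]], D = diag(0, 2), P⁻¹ = [[1, 2], [1, 3]].
L⁶ = P·diag(0, 64)·P⁻¹ = [[-128, -384], [64, 192]].
The requested entry is 192.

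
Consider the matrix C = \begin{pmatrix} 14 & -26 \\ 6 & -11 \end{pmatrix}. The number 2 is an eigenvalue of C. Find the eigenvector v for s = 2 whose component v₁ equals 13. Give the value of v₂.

C − 2I = [[12, -26], [6, -13]].
Solving (C − 2I)v = 0 gives the eigenspace spanned by (13, 6).
With v₁ = 13, v = (13, 6), so v₂ = 6.

6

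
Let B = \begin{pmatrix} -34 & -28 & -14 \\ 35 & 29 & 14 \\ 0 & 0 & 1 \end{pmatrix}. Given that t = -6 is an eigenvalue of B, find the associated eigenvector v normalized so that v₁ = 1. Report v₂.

B + 6I = [[-28, -28, -14], [35, 35, 14], [0, 0, 7]].
Solving (B + 6I)v = 0 gives the eigenspace spanned by (1, -1, 0).
With v₁ = 1, v = (1, -1, 0), so v₂ = -1.

-1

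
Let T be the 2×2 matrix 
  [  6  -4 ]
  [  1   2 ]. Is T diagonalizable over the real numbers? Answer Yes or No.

No

Characteristic polynomial: p(λ) = λ^2 - 8λ + 16 = (λ - 4)^2.
λ = 4 has algebraic multiplicity 2; rank(T − 4I) = 1, so geometric multiplicity = 1.
Geometric multiplicity < algebraic multiplicity, so T is not diagonalizable.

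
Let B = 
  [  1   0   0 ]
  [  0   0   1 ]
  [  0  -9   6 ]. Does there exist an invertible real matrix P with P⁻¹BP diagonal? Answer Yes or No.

No

Characteristic polynomial: p(s) = s^3 - 7s^2 + 15s - 9 = (s - 3)^2(s - 1).
s = 3 has algebraic multiplicity 2; rank(B − 3I) = 2, so geometric multiplicity = 1.
Geometric multiplicity < algebraic multiplicity, so B is not diagonalizable.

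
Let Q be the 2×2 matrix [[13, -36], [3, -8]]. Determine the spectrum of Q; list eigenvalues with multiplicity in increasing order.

1, 4

Characteristic polynomial: p(s) = s^2 - 5s + 4 = (s - 4)(s - 1).
Roots (with multiplicity): 1, 4.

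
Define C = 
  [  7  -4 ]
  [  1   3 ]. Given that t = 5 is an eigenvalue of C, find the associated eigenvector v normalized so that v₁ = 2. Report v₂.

1

C − 5I = [[2, -4], [1, -2]].
Solving (C − 5I)v = 0 gives the eigenspace spanned by (2, 1).
With v₁ = 2, v = (2, 1), so v₂ = 1.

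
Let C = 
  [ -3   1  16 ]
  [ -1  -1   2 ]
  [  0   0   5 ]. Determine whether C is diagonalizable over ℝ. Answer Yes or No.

No

Characteristic polynomial: p(μ) = μ^3 - μ^2 - 16μ - 20 = (μ - 5)(μ + 2)^2.
μ = -2 has algebraic multiplicity 2; rank(C + 2I) = 2, so geometric multiplicity = 1.
Geometric multiplicity < algebraic multiplicity, so C is not diagonalizable.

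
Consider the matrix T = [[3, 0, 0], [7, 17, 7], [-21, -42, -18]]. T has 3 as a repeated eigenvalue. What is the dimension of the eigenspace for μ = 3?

T − 3I = [[0, 0, 0], [7, 14, 7], [-21, -42, -21]].
This matrix has rank 1, so its null space has dimension 3 − 1 = 2.

2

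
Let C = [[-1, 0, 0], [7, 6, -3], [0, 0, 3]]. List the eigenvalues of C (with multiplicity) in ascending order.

Characteristic polynomial: p(λ) = λ^3 - 8λ^2 + 9λ + 18 = (λ - 6)(λ - 3)(λ + 1).
Roots (with multiplicity): -1, 3, 6.

-1, 3, 6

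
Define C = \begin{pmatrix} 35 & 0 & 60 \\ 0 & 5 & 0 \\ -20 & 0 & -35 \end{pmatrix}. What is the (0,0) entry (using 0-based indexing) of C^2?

Characteristic polynomial: t^3 - 5t^2 - 25t + 125 = (t - 5)^2(t + 5), so the eigenvalues are -5, 5, 5.
t=-5: eigenvector (-3, 0, 2).
t=5: eigenvector (-2, 0, 1).
t=5: eigenvector (0, 1, 0).
P = [[-3, -2, 0], [0, 0, 1], [2, 1, 0]], D = diag(-5, 5, 5), P⁻¹ = [[1, 0, 2], [-2, 0, -3], [0, 1, 0]].
C² = P·diag(25, 25, 25)·P⁻¹ = [[25, 0, 0], [0, 25, 0], [0, 0, 25]].
The requested entry is 25.

25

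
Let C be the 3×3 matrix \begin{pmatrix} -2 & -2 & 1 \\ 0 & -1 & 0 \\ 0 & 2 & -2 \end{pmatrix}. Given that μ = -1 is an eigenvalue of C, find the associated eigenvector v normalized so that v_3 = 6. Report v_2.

C + 1I = [[-1, -2, 1], [0, 0, 0], [0, 2, -1]].
Solving (C + 1I)v = 0 gives the eigenspace spanned by (0, 3, 6).
With v_3 = 6, v = (0, 3, 6), so v_2 = 3.

3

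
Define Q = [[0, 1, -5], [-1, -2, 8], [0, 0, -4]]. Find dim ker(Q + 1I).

Q + 1I = [[1, 1, -5], [-1, -1, 8], [0, 0, -3]].
This matrix has rank 2, so its null space has dimension 3 − 2 = 1.

1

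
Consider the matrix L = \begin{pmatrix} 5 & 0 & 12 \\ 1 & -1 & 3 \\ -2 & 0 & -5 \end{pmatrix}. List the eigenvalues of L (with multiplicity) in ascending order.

-1, -1, 1

Characteristic polynomial: p(s) = s^3 + s^2 - s - 1 = (s - 1)(s + 1)^2.
Roots (with multiplicity): -1, -1, 1.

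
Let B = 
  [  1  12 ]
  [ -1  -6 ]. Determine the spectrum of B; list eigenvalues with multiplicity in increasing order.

-3, -2

Characteristic polynomial: p(r) = r^2 + 5r + 6 = (r + 2)(r + 3).
Roots (with multiplicity): -3, -2.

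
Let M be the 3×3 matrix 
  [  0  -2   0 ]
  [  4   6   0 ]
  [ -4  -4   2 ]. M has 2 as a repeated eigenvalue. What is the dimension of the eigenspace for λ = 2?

M − 2I = [[-2, -2, 0], [4, 4, 0], [-4, -4, 0]].
This matrix has rank 1, so its null space has dimension 3 − 1 = 2.

2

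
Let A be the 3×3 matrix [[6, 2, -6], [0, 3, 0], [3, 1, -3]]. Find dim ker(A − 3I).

A − 3I = [[3, 2, -6], [0, 0, 0], [3, 1, -6]].
This matrix has rank 2, so its null space has dimension 3 − 2 = 1.

1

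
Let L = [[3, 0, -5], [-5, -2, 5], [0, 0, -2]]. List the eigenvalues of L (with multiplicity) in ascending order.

Characteristic polynomial: p(s) = s^3 + s^2 - 8s - 12 = (s - 3)(s + 2)^2.
Roots (with multiplicity): -2, -2, 3.

-2, -2, 3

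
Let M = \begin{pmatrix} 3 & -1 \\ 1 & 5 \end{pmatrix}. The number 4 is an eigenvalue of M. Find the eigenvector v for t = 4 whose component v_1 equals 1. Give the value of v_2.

M − 4I = [[-1, -1], [1, 1]].
Solving (M − 4I)v = 0 gives the eigenspace spanned by (1, -1).
With v_1 = 1, v = (1, -1), so v_2 = -1.

-1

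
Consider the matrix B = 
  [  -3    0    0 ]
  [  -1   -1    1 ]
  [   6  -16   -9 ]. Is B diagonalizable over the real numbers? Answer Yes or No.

No

Characteristic polynomial: p(t) = t^3 + 13t^2 + 55t + 75 = (t + 3)(t + 5)^2.
t = -5 has algebraic multiplicity 2; rank(B + 5I) = 2, so geometric multiplicity = 1.
Geometric multiplicity < algebraic multiplicity, so B is not diagonalizable.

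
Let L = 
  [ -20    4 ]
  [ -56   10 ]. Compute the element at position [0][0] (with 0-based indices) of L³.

Characteristic polynomial: r^2 + 10r + 24 = (r + 4)(r + 6), so the eigenvalues are -6, -4.
r=-4: eigenvector (-1, -4).
r=-6: eigenvector (2, 7).
P = [[-1, 2], [-4, 7]], D = diag(-4, -6), P⁻¹ = [[7, -2], [4, -1]].
L³ = P·diag(-64, -216)·P⁻¹ = [[-1280, 304], [-4256, 1000]].
The requested entry is -1280.

-1280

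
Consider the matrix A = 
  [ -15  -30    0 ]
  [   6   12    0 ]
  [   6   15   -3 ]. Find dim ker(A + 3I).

A + 3I = [[-12, -30, 0], [6, 15, 0], [6, 15, 0]].
This matrix has rank 1, so its null space has dimension 3 − 1 = 2.

2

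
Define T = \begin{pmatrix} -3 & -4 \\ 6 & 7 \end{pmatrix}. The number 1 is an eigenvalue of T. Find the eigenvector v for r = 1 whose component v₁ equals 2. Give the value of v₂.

T − 1I = [[-4, -4], [6, 6]].
Solving (T − 1I)v = 0 gives the eigenspace spanned by (2, -2).
With v₁ = 2, v = (2, -2), so v₂ = -2.

-2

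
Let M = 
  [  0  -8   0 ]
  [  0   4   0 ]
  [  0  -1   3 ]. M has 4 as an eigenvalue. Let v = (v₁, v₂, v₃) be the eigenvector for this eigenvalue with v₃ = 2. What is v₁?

4

M − 4I = [[-4, -8, 0], [0, 0, 0], [0, -1, -1]].
Solving (M − 4I)v = 0 gives the eigenspace spanned by (4, -2, 2).
With v₃ = 2, v = (4, -2, 2), so v₁ = 4.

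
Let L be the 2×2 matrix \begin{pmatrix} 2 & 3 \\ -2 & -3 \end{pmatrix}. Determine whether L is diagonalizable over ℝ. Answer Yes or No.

Yes

Characteristic polynomial: p(μ) = μ^2 + μ = μ(μ + 1).
All 2 eigenvalues are distinct, so L is diagonalizable.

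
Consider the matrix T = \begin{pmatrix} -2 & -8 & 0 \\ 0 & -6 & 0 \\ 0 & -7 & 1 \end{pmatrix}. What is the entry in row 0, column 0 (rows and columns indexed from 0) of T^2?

4

Characteristic polynomial: μ^3 + 7μ^2 + 4μ - 12 = (μ - 1)(μ + 2)(μ + 6), so the eigenvalues are -6, -2, 1.
μ=1: eigenvector (0, 0, 1).
μ=-6: eigenvector (2, 1, 1).
μ=-2: eigenvector (1, 0, 0).
P = [[0, 2, 1], [0, 1, 0], [1, 1, 0]], D = diag(1, -6, -2), P⁻¹ = [[0, -1, 1], [0, 1, 0], [1, -2, 0]].
T² = P·diag(1, 36, 4)·P⁻¹ = [[4, 64, 0], [0, 36, 0], [0, 35, 1]].
The requested entry is 4.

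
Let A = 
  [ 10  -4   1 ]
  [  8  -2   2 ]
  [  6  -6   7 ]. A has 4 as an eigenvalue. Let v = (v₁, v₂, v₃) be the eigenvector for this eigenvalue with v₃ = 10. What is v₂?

A − 4I = [[6, -4, 1], [8, -6, 2], [6, -6, 3]].
Solving (A − 4I)v = 0 gives the eigenspace spanned by (5, 10, 10).
With v₃ = 10, v = (5, 10, 10), so v₂ = 10.

10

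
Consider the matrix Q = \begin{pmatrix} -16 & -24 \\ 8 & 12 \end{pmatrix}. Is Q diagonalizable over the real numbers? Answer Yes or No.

Yes

Characteristic polynomial: p(μ) = μ^2 + 4μ = μ(μ + 4).
All 2 eigenvalues are distinct, so Q is diagonalizable.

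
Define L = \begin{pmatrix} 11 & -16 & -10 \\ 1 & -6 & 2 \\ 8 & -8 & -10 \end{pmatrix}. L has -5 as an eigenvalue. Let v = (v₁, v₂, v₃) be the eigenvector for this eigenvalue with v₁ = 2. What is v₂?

L + 5I = [[16, -16, -10], [1, -1, 2], [8, -8, -5]].
Solving (L + 5I)v = 0 gives the eigenspace spanned by (2, 2, 0).
With v₁ = 2, v = (2, 2, 0), so v₂ = 2.

2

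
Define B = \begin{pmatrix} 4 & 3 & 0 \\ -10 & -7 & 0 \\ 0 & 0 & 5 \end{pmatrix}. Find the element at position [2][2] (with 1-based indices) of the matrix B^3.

-43

Characteristic polynomial: t^3 - 2t^2 - 13t - 10 = (t - 5)(t + 1)(t + 2), so the eigenvalues are -2, -1, 5.
t=-1: eigenvector (3, -5, 0).
t=-2: eigenvector (-1, 2, 0).
t=5: eigenvector (0, 0, 1).
P = [[3, -1, 0], [-5, 2, 0], [0, 0, 1]], D = diag(-1, -2, 5), P⁻¹ = [[2, 1, 0], [5, 3, 0], [0, 0, 1]].
B³ = P·diag(-1, -8, 125)·P⁻¹ = [[34, 21, 0], [-70, -43, 0], [0, 0, 125]].
The requested entry is -43.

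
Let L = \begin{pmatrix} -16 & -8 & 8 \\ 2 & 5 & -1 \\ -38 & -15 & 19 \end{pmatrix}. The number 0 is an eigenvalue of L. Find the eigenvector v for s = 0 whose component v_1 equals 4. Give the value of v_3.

L = [[-16, -8, 8], [2, 5, -1], [-38, -15, 19]].
Solving (L)v = 0 gives the eigenspace spanned by (4, 0, 8).
With v_1 = 4, v = (4, 0, 8), so v_3 = 8.

8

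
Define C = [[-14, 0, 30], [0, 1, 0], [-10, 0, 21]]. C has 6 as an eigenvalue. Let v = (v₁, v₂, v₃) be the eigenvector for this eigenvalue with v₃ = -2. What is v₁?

-3

C − 6I = [[-20, 0, 30], [0, -5, 0], [-10, 0, 15]].
Solving (C − 6I)v = 0 gives the eigenspace spanned by (-3, 0, -2).
With v₃ = -2, v = (-3, 0, -2), so v₁ = -3.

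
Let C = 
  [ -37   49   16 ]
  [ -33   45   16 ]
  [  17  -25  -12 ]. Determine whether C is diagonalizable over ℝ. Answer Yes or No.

No

Characteristic polynomial: p(s) = s^3 + 4s^2 - 16s - 64 = (s - 4)(s + 4)^2.
s = -4 has algebraic multiplicity 2; rank(C + 4I) = 2, so geometric multiplicity = 1.
Geometric multiplicity < algebraic multiplicity, so C is not diagonalizable.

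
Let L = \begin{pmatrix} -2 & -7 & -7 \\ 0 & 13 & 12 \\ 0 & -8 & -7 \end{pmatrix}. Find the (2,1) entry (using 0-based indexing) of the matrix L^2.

Characteristic polynomial: r^3 - 4r^2 - 7r + 10 = (r - 5)(r - 1)(r + 2), so the eigenvalues are -2, 1, 5.
r=1: eigenvector (0, -1, 1).
r=5: eigenvector (-1, 3, -2).
r=-2: eigenvector (1, 0, 0).
P = [[0, -1, 1], [-1, 3, 0], [1, -2, 0]], D = diag(1, 5, -2), P⁻¹ = [[0, 2, 3], [0, 1, 1], [1, 1, 1]].
L² = P·diag(1, 25, 4)·P⁻¹ = [[4, -21, -21], [0, 73, 72], [0, -48, -47]].
The requested entry is -48.

-48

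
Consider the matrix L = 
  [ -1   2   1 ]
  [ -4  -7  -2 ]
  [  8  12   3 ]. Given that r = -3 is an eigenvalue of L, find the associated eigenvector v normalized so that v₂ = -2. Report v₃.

L + 3I = [[2, 2, 1], [-4, -4, -2], [8, 12, 6]].
Solving (L + 3I)v = 0 gives the eigenspace spanned by (0, -2, 4).
With v₂ = -2, v = (0, -2, 4), so v₃ = 4.

4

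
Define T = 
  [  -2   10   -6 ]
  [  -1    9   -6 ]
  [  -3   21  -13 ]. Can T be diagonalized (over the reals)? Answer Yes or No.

Characteristic polynomial: p(r) = r^3 + 6r^2 + 9r + 4 = (r + 1)^2(r + 4).
r = -1 has algebraic multiplicity 2; rank(T + 1I) = 2, so geometric multiplicity = 1.
Geometric multiplicity < algebraic multiplicity, so T is not diagonalizable.

No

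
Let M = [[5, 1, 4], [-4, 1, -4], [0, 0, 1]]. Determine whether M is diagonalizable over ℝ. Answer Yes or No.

Characteristic polynomial: p(λ) = λ^3 - 7λ^2 + 15λ - 9 = (λ - 3)^2(λ - 1).
λ = 3 has algebraic multiplicity 2; rank(M − 3I) = 2, so geometric multiplicity = 1.
Geometric multiplicity < algebraic multiplicity, so M is not diagonalizable.

No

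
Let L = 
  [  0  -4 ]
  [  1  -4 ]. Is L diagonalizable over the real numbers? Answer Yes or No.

Characteristic polynomial: p(μ) = μ^2 + 4μ + 4 = (μ + 2)^2.
μ = -2 has algebraic multiplicity 2; rank(L + 2I) = 1, so geometric multiplicity = 1.
Geometric multiplicity < algebraic multiplicity, so L is not diagonalizable.

No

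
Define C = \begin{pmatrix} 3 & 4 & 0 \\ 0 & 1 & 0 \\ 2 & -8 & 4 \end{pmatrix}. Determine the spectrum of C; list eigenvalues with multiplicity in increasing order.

1, 3, 4

Characteristic polynomial: p(λ) = λ^3 - 8λ^2 + 19λ - 12 = (λ - 4)(λ - 3)(λ - 1).
Roots (with multiplicity): 1, 3, 4.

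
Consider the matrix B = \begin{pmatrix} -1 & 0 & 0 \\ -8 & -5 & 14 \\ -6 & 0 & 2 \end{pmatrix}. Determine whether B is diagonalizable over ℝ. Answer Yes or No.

Yes

Characteristic polynomial: p(t) = t^3 + 4t^2 - 7t - 10 = (t - 2)(t + 1)(t + 5).
All 3 eigenvalues are distinct, so B is diagonalizable.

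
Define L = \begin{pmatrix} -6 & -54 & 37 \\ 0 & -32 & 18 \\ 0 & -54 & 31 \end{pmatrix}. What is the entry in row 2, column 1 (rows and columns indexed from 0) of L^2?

54

Characteristic polynomial: s^3 + 7s^2 - 14s - 120 = (s - 4)(s + 5)(s + 6), so the eigenvalues are -6, -5, 4.
s=-6: eigenvector (1, 0, 0).
s=4: eigenvector (2, 1, 2).
s=-5: eigenvector (-3, -2, -3).
P = [[1, 2, -3], [0, 1, -2], [0, 2, -3]], D = diag(-6, 4, -5), P⁻¹ = [[1, 0, -1], [0, -3, 2], [0, -2, 1]].
L² = P·diag(36, 16, 25)·P⁻¹ = [[36, 54, -47], [0, 52, -18], [0, 54, -11]].
The requested entry is 54.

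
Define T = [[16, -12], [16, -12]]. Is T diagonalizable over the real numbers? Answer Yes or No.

Yes

Characteristic polynomial: p(r) = r^2 - 4r = r(r - 4).
All 2 eigenvalues are distinct, so T is diagonalizable.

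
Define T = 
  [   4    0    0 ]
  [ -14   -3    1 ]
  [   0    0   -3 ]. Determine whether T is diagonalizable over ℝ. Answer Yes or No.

No

Characteristic polynomial: p(s) = s^3 + 2s^2 - 15s - 36 = (s - 4)(s + 3)^2.
s = -3 has algebraic multiplicity 2; rank(T + 3I) = 2, so geometric multiplicity = 1.
Geometric multiplicity < algebraic multiplicity, so T is not diagonalizable.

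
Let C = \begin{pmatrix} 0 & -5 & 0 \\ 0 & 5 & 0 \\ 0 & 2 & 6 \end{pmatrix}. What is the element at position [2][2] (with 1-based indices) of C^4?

Characteristic polynomial: s^3 - 11s^2 + 30s = s(s - 6)(s - 5), so the eigenvalues are 0, 5, 6.
s=0: eigenvector (1, 0, 0).
s=5: eigenvector (-1, 1, -2).
s=6: eigenvector (0, 0, 1).
P = [[1, -1, 0], [0, 1, 0], [0, -2, 1]], D = diag(0, 5, 6), P⁻¹ = [[1, 1, 0], [0, 1, 0], [0, 2, 1]].
C⁴ = P·diag(0, 625, 1296)·P⁻¹ = [[0, -625, 0], [0, 625, 0], [0, 1342, 1296]].
The requested entry is 625.

625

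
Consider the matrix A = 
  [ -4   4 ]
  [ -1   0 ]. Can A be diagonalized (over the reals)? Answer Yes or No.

Characteristic polynomial: p(λ) = λ^2 + 4λ + 4 = (λ + 2)^2.
λ = -2 has algebraic multiplicity 2; rank(A + 2I) = 1, so geometric multiplicity = 1.
Geometric multiplicity < algebraic multiplicity, so A is not diagonalizable.

No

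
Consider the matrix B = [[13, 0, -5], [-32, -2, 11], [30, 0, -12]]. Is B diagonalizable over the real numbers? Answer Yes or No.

Characteristic polynomial: p(μ) = μ^3 + μ^2 - 8μ - 12 = (μ - 3)(μ + 2)^2.
μ = -2 has algebraic multiplicity 2; rank(B + 2I) = 2, so geometric multiplicity = 1.
Geometric multiplicity < algebraic multiplicity, so B is not diagonalizable.

No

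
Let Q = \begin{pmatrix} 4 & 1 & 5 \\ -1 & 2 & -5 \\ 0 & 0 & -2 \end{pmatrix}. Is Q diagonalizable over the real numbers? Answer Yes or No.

No

Characteristic polynomial: p(s) = s^3 - 4s^2 - 3s + 18 = (s - 3)^2(s + 2).
s = 3 has algebraic multiplicity 2; rank(Q − 3I) = 2, so geometric multiplicity = 1.
Geometric multiplicity < algebraic multiplicity, so Q is not diagonalizable.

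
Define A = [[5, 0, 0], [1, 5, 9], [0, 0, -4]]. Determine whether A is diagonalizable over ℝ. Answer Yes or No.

Characteristic polynomial: p(s) = s^3 - 6s^2 - 15s + 100 = (s - 5)^2(s + 4).
s = 5 has algebraic multiplicity 2; rank(A − 5I) = 2, so geometric multiplicity = 1.
Geometric multiplicity < algebraic multiplicity, so A is not diagonalizable.

No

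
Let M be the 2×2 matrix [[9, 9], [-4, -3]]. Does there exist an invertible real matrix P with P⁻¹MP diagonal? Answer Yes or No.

No

Characteristic polynomial: p(μ) = μ^2 - 6μ + 9 = (μ - 3)^2.
μ = 3 has algebraic multiplicity 2; rank(M − 3I) = 1, so geometric multiplicity = 1.
Geometric multiplicity < algebraic multiplicity, so M is not diagonalizable.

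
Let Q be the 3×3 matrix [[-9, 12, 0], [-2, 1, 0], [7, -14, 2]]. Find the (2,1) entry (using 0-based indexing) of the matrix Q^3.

Characteristic polynomial: r^3 + 6r^2 - r - 30 = (r - 2)(r + 3)(r + 5), so the eigenvalues are -5, -3, 2.
r=2: eigenvector (0, 0, 1).
r=-3: eigenvector (2, 1, 0).
r=-5: eigenvector (3, 1, -1).
P = [[0, 2, 3], [0, 1, 1], [1, 0, -1]], D = diag(2, -3, -5), P⁻¹ = [[1, -2, 1], [-1, 3, 0], [1, -2, 0]].
Q³ = P·diag(8, -27, -125)·P⁻¹ = [[-321, 588, 0], [-98, 169, 0], [133, -266, 8]].
The requested entry is -266.

-266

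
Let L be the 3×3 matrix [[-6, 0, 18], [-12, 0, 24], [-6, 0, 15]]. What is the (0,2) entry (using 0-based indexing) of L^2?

162

Characteristic polynomial: λ^3 - 9λ^2 + 18λ = λ(λ - 6)(λ - 3), so the eigenvalues are 0, 3, 6.
λ=6: eigenvector (-3, -2, -2).
λ=0: eigenvector (0, 1, 0).
λ=3: eigenvector (2, 0, 1).
P = [[-3, 0, 2], [-2, 1, 0], [-2, 0, 1]], D = diag(6, 0, 3), P⁻¹ = [[1, 0, -2], [2, 1, -4], [2, 0, -3]].
L² = P·diag(36, 0, 9)·P⁻¹ = [[-72, 0, 162], [-72, 0, 144], [-54, 0, 117]].
The requested entry is 162.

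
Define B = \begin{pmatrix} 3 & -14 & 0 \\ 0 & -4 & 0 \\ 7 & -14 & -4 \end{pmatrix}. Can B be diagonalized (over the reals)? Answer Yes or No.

Characteristic polynomial: p(s) = s^3 + 5s^2 - 8s - 48 = (s - 3)(s + 4)^2.
s = -4 has algebraic multiplicity 2; rank(B + 4I) = 1, so geometric multiplicity = 2.
Every eigenvalue has geometric = algebraic multiplicity, so B is diagonalizable.

Yes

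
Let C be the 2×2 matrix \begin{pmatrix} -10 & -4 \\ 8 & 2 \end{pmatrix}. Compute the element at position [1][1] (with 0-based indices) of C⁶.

-46528

Characteristic polynomial: λ^2 + 8λ + 12 = (λ + 2)(λ + 6), so the eigenvalues are -6, -2.
λ=-6: eigenvector (1, -1).
λ=-2: eigenvector (1, -2).
P = [[1, 1], [-1, -2]], D = diag(-6, -2), P⁻¹ = [[2, 1], [-1, -1]].
C⁶ = P·diag(46656, 64)·P⁻¹ = [[93248, 46592], [-93184, -46528]].
The requested entry is -46528.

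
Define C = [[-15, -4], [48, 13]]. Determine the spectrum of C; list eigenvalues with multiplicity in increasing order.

Characteristic polynomial: p(t) = t^2 + 2t - 3 = (t - 1)(t + 3).
Roots (with multiplicity): -3, 1.

-3, 1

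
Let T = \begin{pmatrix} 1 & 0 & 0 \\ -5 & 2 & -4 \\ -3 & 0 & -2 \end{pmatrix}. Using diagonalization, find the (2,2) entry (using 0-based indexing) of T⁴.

16

Characteristic polynomial: λ^3 - λ^2 - 4λ + 4 = (λ - 2)(λ - 1)(λ + 2), so the eigenvalues are -2, 1, 2.
λ=1: eigenvector (1, 1, -1).
λ=2: eigenvector (0, 1, 0).
λ=-2: eigenvector (0, 1, 1).
P = [[1, 0, 0], [1, 1, 1], [-1, 0, 1]], D = diag(1, 2, -2), P⁻¹ = [[1, 0, 0], [-2, 1, -1], [1, 0, 1]].
T⁴ = P·diag(1, 16, 16)·P⁻¹ = [[1, 0, 0], [-15, 16, 0], [15, 0, 16]].
The requested entry is 16.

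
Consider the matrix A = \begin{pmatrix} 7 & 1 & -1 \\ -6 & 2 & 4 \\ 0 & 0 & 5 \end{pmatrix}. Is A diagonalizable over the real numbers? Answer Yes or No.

Characteristic polynomial: p(s) = s^3 - 14s^2 + 65s - 100 = (s - 5)^2(s - 4).
s = 5 has algebraic multiplicity 2; rank(A − 5I) = 2, so geometric multiplicity = 1.
Geometric multiplicity < algebraic multiplicity, so A is not diagonalizable.

No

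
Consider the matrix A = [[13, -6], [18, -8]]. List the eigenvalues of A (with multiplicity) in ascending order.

Characteristic polynomial: p(t) = t^2 - 5t + 4 = (t - 4)(t - 1).
Roots (with multiplicity): 1, 4.

1, 4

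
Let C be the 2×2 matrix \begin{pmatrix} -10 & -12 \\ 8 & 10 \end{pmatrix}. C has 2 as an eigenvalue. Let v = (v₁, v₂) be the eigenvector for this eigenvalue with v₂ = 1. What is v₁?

C − 2I = [[-12, -12], [8, 8]].
Solving (C − 2I)v = 0 gives the eigenspace spanned by (-1, 1).
With v₂ = 1, v = (-1, 1), so v₁ = -1.

-1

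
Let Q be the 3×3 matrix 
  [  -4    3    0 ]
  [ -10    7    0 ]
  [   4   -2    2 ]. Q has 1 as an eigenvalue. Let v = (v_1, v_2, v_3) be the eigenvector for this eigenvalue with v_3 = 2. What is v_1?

Q − 1I = [[-5, 3, 0], [-10, 6, 0], [4, -2, 1]].
Solving (Q − 1I)v = 0 gives the eigenspace spanned by (-3, -5, 2).
With v_3 = 2, v = (-3, -5, 2), so v_1 = -3.

-3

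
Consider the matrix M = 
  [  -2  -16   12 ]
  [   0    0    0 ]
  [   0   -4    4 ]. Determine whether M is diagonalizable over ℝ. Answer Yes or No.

Characteristic polynomial: p(r) = r^3 - 2r^2 - 8r = r(r - 4)(r + 2).
All 3 eigenvalues are distinct, so M is diagonalizable.

Yes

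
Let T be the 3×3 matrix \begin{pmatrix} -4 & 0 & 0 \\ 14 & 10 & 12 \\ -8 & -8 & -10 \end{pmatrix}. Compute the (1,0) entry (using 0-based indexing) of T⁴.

-240

Characteristic polynomial: λ^3 + 4λ^2 - 4λ - 16 = (λ - 2)(λ + 2)(λ + 4), so the eigenvalues are -4, -2, 2.
λ=-4: eigenvector (1, -1, 0).
λ=2: eigenvector (0, 3, -2).
λ=-2: eigenvector (0, -1, 1).
P = [[1, 0, 0], [-1, 3, -1], [0, -2, 1]], D = diag(-4, 2, -2), P⁻¹ = [[1, 0, 0], [1, 1, 1], [2, 2, 3]].
T⁴ = P·diag(256, 16, 16)·P⁻¹ = [[256, 0, 0], [-240, 16, 0], [0, 0, 16]].
The requested entry is -240.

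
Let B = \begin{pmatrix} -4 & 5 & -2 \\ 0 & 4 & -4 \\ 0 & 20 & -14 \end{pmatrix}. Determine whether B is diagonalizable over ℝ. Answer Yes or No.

No

Characteristic polynomial: p(λ) = λ^3 + 14λ^2 + 64λ + 96 = (λ + 4)^2(λ + 6).
λ = -4 has algebraic multiplicity 2; rank(B + 4I) = 2, so geometric multiplicity = 1.
Geometric multiplicity < algebraic multiplicity, so B is not diagonalizable.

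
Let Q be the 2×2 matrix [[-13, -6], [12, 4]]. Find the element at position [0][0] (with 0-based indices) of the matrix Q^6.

Characteristic polynomial: r^2 + 9r + 20 = (r + 4)(r + 5), so the eigenvalues are -5, -4.
r=-5: eigenvector (-3, 4).
r=-4: eigenvector (2, -3).
P = [[-3, 2], [4, -3]], D = diag(-5, -4), P⁻¹ = [[-3, -2], [-4, -3]].
Q⁶ = P·diag(15625, 4096)·P⁻¹ = [[107857, 69174], [-138348, -88136]].
The requested entry is 107857.

107857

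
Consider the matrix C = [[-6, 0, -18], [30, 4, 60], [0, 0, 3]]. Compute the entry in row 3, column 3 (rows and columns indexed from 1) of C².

9

Characteristic polynomial: r^3 - r^2 - 30r + 72 = (r - 4)(r - 3)(r + 6), so the eigenvalues are -6, 3, 4.
r=-6: eigenvector (1, -3, 0).
r=4: eigenvector (0, 1, 0).
r=3: eigenvector (-2, 0, 1).
P = [[1, 0, -2], [-3, 1, 0], [0, 0, 1]], D = diag(-6, 4, 3), P⁻¹ = [[1, 0, 2], [3, 1, 6], [0, 0, 1]].
C² = P·diag(36, 16, 9)·P⁻¹ = [[36, 0, 54], [-60, 16, -120], [0, 0, 9]].
The requested entry is 9.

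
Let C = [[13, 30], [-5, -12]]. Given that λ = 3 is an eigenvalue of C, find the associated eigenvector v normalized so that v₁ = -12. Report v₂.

4

C − 3I = [[10, 30], [-5, -15]].
Solving (C − 3I)v = 0 gives the eigenspace spanned by (-12, 4).
With v₁ = -12, v = (-12, 4), so v₂ = 4.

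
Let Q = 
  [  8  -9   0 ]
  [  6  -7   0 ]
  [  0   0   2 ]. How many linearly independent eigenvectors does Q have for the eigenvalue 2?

Q − 2I = [[6, -9, 0], [6, -9, 0], [0, 0, 0]].
This matrix has rank 1, so its null space has dimension 3 − 1 = 2.

2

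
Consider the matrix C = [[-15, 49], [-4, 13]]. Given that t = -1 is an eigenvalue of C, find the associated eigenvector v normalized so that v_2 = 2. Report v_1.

C + 1I = [[-14, 49], [-4, 14]].
Solving (C + 1I)v = 0 gives the eigenspace spanned by (7, 2).
With v_2 = 2, v = (7, 2), so v_1 = 7.

7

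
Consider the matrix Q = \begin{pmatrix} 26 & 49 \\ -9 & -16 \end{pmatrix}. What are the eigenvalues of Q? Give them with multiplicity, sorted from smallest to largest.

Characteristic polynomial: p(r) = r^2 - 10r + 25 = (r - 5)^2.
Roots (with multiplicity): 5, 5.

5, 5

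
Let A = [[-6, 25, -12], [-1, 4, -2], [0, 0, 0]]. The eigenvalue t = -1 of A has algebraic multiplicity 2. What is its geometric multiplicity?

1

A + 1I = [[-5, 25, -12], [-1, 5, -2], [0, 0, 1]].
This matrix has rank 2, so its null space has dimension 3 − 2 = 1.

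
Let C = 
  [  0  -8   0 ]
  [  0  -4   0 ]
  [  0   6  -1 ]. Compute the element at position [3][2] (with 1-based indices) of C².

-30

Characteristic polynomial: λ^3 + 5λ^2 + 4λ = λ(λ + 1)(λ + 4), so the eigenvalues are -4, -1, 0.
λ=0: eigenvector (1, 0, 0).
λ=-4: eigenvector (2, 1, -2).
λ=-1: eigenvector (0, 0, 1).
P = [[1, 2, 0], [0, 1, 0], [0, -2, 1]], D = diag(0, -4, -1), P⁻¹ = [[1, -2, 0], [0, 1, 0], [0, 2, 1]].
C² = P·diag(0, 16, 1)·P⁻¹ = [[0, 32, 0], [0, 16, 0], [0, -30, 1]].
The requested entry is -30.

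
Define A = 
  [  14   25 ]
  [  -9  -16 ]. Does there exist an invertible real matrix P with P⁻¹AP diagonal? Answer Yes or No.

No

Characteristic polynomial: p(s) = s^2 + 2s + 1 = (s + 1)^2.
s = -1 has algebraic multiplicity 2; rank(A + 1I) = 1, so geometric multiplicity = 1.
Geometric multiplicity < algebraic multiplicity, so A is not diagonalizable.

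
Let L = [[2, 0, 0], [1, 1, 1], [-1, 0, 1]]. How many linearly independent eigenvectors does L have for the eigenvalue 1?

L − 1I = [[1, 0, 0], [1, 0, 1], [-1, 0, 0]].
This matrix has rank 2, so its null space has dimension 3 − 2 = 1.

1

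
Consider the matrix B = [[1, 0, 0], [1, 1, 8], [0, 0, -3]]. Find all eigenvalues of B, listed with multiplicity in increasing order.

Characteristic polynomial: p(λ) = λ^3 + λ^2 - 5λ + 3 = (λ - 1)^2(λ + 3).
Roots (with multiplicity): -3, 1, 1.

-3, 1, 1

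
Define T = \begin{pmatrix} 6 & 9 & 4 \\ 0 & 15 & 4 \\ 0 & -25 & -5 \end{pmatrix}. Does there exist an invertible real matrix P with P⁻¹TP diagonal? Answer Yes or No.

Characteristic polynomial: p(r) = r^3 - 16r^2 + 85r - 150 = (r - 6)(r - 5)^2.
r = 5 has algebraic multiplicity 2; rank(T − 5I) = 2, so geometric multiplicity = 1.
Geometric multiplicity < algebraic multiplicity, so T is not diagonalizable.

No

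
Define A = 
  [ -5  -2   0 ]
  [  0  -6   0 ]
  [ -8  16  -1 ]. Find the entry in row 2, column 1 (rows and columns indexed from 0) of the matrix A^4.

Characteristic polynomial: r^3 + 12r^2 + 41r + 30 = (r + 1)(r + 5)(r + 6), so the eigenvalues are -6, -5, -1.
r=-5: eigenvector (1, 0, 2).
r=-6: eigenvector (2, 1, 0).
r=-1: eigenvector (0, 0, 1).
P = [[1, 2, 0], [0, 1, 0], [2, 0, 1]], D = diag(-5, -6, -1), P⁻¹ = [[1, -2, 0], [0, 1, 0], [-2, 4, 1]].
A⁴ = P·diag(625, 1296, 1)·P⁻¹ = [[625, 1342, 0], [0, 1296, 0], [1248, -2496, 1]].
The requested entry is -2496.

-2496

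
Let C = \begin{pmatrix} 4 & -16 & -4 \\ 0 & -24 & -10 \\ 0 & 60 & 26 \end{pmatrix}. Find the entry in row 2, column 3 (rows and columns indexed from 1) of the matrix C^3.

Characteristic polynomial: r^3 - 6r^2 - 16r + 96 = (r - 6)(r - 4)(r + 4), so the eigenvalues are -4, 4, 6.
r=4: eigenvector (1, 0, 0).
r=6: eigenvector (2, -1, 3).
r=-4: eigenvector (1, 1, -2).
P = [[1, 2, 1], [0, -1, 1], [0, 3, -2]], D = diag(4, 6, -4), P⁻¹ = [[1, -7, -3], [0, 2, 1], [0, 3, 1]].
C³ = P·diag(64, 216, -64)·P⁻¹ = [[64, 224, 176], [0, -624, -280], [0, 1680, 776]].
The requested entry is -280.

-280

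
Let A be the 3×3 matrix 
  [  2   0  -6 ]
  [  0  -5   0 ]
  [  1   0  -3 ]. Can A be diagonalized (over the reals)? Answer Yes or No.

Characteristic polynomial: p(r) = r^3 + 6r^2 + 5r = r(r + 1)(r + 5).
All 3 eigenvalues are distinct, so A is diagonalizable.

Yes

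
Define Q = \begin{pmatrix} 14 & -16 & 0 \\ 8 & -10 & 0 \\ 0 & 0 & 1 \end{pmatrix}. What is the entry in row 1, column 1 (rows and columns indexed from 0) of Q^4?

Characteristic polynomial: r^3 - 5r^2 - 8r + 12 = (r - 6)(r - 1)(r + 2), so the eigenvalues are -2, 1, 6.
r=-2: eigenvector (-1, -1, 0).
r=6: eigenvector (2, 1, 0).
r=1: eigenvector (0, 0, 1).
P = [[-1, 2, 0], [-1, 1, 0], [0, 0, 1]], D = diag(-2, 6, 1), P⁻¹ = [[1, -2, 0], [1, -1, 0], [0, 0, 1]].
Q⁴ = P·diag(16, 1296, 1)·P⁻¹ = [[2576, -2560, 0], [1280, -1264, 0], [0, 0, 1]].
The requested entry is -1264.

-1264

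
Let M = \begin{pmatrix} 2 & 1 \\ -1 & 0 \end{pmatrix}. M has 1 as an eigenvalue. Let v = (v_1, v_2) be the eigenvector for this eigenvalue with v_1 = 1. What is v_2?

-1

M − 1I = [[1, 1], [-1, -1]].
Solving (M − 1I)v = 0 gives the eigenspace spanned by (1, -1).
With v_1 = 1, v = (1, -1), so v_2 = -1.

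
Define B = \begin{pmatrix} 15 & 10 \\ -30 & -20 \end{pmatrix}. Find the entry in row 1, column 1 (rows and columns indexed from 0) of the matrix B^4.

2500

Characteristic polynomial: r^2 + 5r = r(r + 5), so the eigenvalues are -5, 0.
r=0: eigenvector (-2, 3).
r=-5: eigenvector (-1, 2).
P = [[-2, -1], [3, 2]], D = diag(0, -5), P⁻¹ = [[-2, -1], [3, 2]].
B⁴ = P·diag(0, 625)·P⁻¹ = [[-1875, -1250], [3750, 2500]].
The requested entry is 2500.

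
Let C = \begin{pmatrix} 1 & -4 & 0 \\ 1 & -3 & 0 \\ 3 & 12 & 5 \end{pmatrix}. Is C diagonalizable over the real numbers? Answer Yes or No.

No

Characteristic polynomial: p(s) = s^3 - 3s^2 - 9s - 5 = (s - 5)(s + 1)^2.
s = -1 has algebraic multiplicity 2; rank(C + 1I) = 2, so geometric multiplicity = 1.
Geometric multiplicity < algebraic multiplicity, so C is not diagonalizable.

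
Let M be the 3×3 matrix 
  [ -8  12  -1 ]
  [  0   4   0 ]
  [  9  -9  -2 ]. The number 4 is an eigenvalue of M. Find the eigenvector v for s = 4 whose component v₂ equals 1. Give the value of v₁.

M − 4I = [[-12, 12, -1], [0, 0, 0], [9, -9, -6]].
Solving (M − 4I)v = 0 gives the eigenspace spanned by (1, 1, 0).
With v₂ = 1, v = (1, 1, 0), so v₁ = 1.

1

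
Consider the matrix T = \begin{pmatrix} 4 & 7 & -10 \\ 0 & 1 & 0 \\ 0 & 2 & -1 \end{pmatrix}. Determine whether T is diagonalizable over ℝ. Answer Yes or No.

Characteristic polynomial: p(λ) = λ^3 - 4λ^2 - λ + 4 = (λ - 4)(λ - 1)(λ + 1).
All 3 eigenvalues are distinct, so T is diagonalizable.

Yes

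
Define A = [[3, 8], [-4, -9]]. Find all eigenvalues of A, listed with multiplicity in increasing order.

Characteristic polynomial: p(t) = t^2 + 6t + 5 = (t + 1)(t + 5).
Roots (with multiplicity): -5, -1.

-5, -1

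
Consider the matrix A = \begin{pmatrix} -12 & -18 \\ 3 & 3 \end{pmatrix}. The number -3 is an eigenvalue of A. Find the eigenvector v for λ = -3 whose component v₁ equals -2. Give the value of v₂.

A + 3I = [[-9, -18], [3, 6]].
Solving (A + 3I)v = 0 gives the eigenspace spanned by (-2, 1).
With v₁ = -2, v = (-2, 1), so v₂ = 1.

1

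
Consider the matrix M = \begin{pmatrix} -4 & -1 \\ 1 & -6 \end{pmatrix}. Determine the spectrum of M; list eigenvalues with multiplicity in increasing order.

Characteristic polynomial: p(r) = r^2 + 10r + 25 = (r + 5)^2.
Roots (with multiplicity): -5, -5.

-5, -5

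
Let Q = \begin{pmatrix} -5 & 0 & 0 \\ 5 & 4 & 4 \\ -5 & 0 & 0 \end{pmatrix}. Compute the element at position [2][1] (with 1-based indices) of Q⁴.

Characteristic polynomial: s^3 + s^2 - 20s = s(s - 4)(s + 5), so the eigenvalues are -5, 0, 4.
s=-5: eigenvector (1, -1, 1).
s=4: eigenvector (0, 1, 0).
s=0: eigenvector (0, -1, 1).
P = [[1, 0, 0], [-1, 1, -1], [1, 0, 1]], D = diag(-5, 4, 0), P⁻¹ = [[1, 0, 0], [0, 1, 1], [-1, 0, 1]].
Q⁴ = P·diag(625, 256, 0)·P⁻¹ = [[625, 0, 0], [-625, 256, 256], [625, 0, 0]].
The requested entry is -625.

-625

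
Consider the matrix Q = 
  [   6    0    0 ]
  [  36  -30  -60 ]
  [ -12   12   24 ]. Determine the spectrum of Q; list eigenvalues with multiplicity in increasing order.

Characteristic polynomial: p(s) = s^3 - 36s = s(s - 6)(s + 6).
Roots (with multiplicity): -6, 0, 6.

-6, 0, 6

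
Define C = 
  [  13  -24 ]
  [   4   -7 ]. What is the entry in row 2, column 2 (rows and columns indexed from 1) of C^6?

Characteristic polynomial: s^2 - 6s + 5 = (s - 5)(s - 1), so the eigenvalues are 1, 5.
s=5: eigenvector (3, 1).
s=1: eigenvector (2, 1).
P = [[3, 2], [1, 1]], D = diag(5, 1), P⁻¹ = [[1, -2], [-1, 3]].
C⁶ = P·diag(15625, 1)·P⁻¹ = [[46873, -93744], [15624, -31247]].
The requested entry is -31247.

-31247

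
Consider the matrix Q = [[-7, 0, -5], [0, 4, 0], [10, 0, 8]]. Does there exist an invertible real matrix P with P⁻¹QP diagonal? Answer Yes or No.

Characteristic polynomial: p(s) = s^3 - 5s^2 - 2s + 24 = (s - 4)(s - 3)(s + 2).
All 3 eigenvalues are distinct, so Q is diagonalizable.

Yes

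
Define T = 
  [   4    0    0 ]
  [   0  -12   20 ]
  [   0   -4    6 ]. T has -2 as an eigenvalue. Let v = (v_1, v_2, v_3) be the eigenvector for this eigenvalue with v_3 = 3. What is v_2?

6

T + 2I = [[6, 0, 0], [0, -10, 20], [0, -4, 8]].
Solving (T + 2I)v = 0 gives the eigenspace spanned by (0, 6, 3).
With v_3 = 3, v = (0, 6, 3), so v_2 = 6.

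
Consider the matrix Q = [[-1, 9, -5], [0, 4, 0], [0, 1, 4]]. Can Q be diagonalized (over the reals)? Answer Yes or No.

No

Characteristic polynomial: p(s) = s^3 - 7s^2 + 8s + 16 = (s - 4)^2(s + 1).
s = 4 has algebraic multiplicity 2; rank(Q − 4I) = 2, so geometric multiplicity = 1.
Geometric multiplicity < algebraic multiplicity, so Q is not diagonalizable.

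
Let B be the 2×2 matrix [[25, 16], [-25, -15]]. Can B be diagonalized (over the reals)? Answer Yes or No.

Characteristic polynomial: p(μ) = μ^2 - 10μ + 25 = (μ - 5)^2.
μ = 5 has algebraic multiplicity 2; rank(B − 5I) = 1, so geometric multiplicity = 1.
Geometric multiplicity < algebraic multiplicity, so B is not diagonalizable.

No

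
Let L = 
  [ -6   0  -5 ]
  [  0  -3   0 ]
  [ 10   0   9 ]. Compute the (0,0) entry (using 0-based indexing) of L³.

-66

Characteristic polynomial: r^3 - 13r - 12 = (r - 4)(r + 1)(r + 3), so the eigenvalues are -3, -1, 4.
r=-1: eigenvector (1, 0, -1).
r=-3: eigenvector (0, 1, 0).
r=4: eigenvector (-1, 0, 2).
P = [[1, 0, -1], [0, 1, 0], [-1, 0, 2]], D = diag(-1, -3, 4), P⁻¹ = [[2, 0, 1], [0, 1, 0], [1, 0, 1]].
L³ = P·diag(-1, -27, 64)·P⁻¹ = [[-66, 0, -65], [0, -27, 0], [130, 0, 129]].
The requested entry is -66.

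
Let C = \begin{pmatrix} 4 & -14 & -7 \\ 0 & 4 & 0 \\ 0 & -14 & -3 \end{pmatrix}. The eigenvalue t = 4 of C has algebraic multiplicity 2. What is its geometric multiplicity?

C − 4I = [[0, -14, -7], [0, 0, 0], [0, -14, -7]].
This matrix has rank 1, so its null space has dimension 3 − 1 = 2.

2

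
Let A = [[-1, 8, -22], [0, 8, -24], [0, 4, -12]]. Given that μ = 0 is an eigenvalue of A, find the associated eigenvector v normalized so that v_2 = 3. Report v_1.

A = [[-1, 8, -22], [0, 8, -24], [0, 4, -12]].
Solving (A)v = 0 gives the eigenspace spanned by (2, 3, 1).
With v_2 = 3, v = (2, 3, 1), so v_1 = 2.

2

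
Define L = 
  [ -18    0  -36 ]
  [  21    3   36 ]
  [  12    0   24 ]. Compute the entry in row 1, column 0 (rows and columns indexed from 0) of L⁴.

3969

Characteristic polynomial: r^3 - 9r^2 + 18r = r(r - 6)(r - 3), so the eigenvalues are 0, 3, 6.
r=6: eigenvector (-3, 3, 2).
r=3: eigenvector (0, 1, 0).
r=0: eigenvector (-2, 2, 1).
P = [[-3, 0, -2], [3, 1, 2], [2, 0, 1]], D = diag(6, 3, 0), P⁻¹ = [[1, 0, 2], [1, 1, 0], [-2, 0, -3]].
L⁴ = P·diag(1296, 81, 0)·P⁻¹ = [[-3888, 0, -7776], [3969, 81, 7776], [2592, 0, 5184]].
The requested entry is 3969.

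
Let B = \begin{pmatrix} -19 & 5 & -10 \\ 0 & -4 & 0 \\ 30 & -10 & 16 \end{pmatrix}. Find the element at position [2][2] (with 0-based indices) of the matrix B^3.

Characteristic polynomial: λ^3 + 7λ^2 + 8λ - 16 = (λ - 1)(λ + 4)^2, so the eigenvalues are -4, -4, 1.
λ=1: eigenvector (1, 0, -2).
λ=-4: eigenvector (-1, 1, 2).
λ=-4: eigenvector (2, 0, -3).
P = [[1, -1, 2], [0, 1, 0], [-2, 2, -3]], D = diag(1, -4, -4), P⁻¹ = [[-3, 1, -2], [0, 1, 0], [2, 0, 1]].
B³ = P·diag(1, -64, -64)·P⁻¹ = [[-259, 65, -130], [0, -64, 0], [390, -130, 196]].
The requested entry is 196.

196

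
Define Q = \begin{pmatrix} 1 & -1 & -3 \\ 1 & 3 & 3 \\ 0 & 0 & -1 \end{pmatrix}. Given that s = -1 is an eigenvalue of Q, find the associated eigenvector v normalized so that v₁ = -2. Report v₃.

Q + 1I = [[2, -1, -3], [1, 4, 3], [0, 0, 0]].
Solving (Q + 1I)v = 0 gives the eigenspace spanned by (-2, 2, -2).
With v₁ = -2, v = (-2, 2, -2), so v₃ = -2.

-2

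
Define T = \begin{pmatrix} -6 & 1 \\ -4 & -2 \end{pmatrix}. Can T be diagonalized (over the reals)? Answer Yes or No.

No

Characteristic polynomial: p(s) = s^2 + 8s + 16 = (s + 4)^2.
s = -4 has algebraic multiplicity 2; rank(T + 4I) = 1, so geometric multiplicity = 1.
Geometric multiplicity < algebraic multiplicity, so T is not diagonalizable.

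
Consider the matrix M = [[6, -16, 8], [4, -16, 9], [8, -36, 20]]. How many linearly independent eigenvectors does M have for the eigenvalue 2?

1

M − 2I = [[4, -16, 8], [4, -18, 9], [8, -36, 18]].
This matrix has rank 2, so its null space has dimension 3 − 2 = 1.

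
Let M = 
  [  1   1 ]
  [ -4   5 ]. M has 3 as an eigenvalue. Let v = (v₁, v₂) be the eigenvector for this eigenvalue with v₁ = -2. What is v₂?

-4

M − 3I = [[-2, 1], [-4, 2]].
Solving (M − 3I)v = 0 gives the eigenspace spanned by (-2, -4).
With v₁ = -2, v = (-2, -4), so v₂ = -4.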